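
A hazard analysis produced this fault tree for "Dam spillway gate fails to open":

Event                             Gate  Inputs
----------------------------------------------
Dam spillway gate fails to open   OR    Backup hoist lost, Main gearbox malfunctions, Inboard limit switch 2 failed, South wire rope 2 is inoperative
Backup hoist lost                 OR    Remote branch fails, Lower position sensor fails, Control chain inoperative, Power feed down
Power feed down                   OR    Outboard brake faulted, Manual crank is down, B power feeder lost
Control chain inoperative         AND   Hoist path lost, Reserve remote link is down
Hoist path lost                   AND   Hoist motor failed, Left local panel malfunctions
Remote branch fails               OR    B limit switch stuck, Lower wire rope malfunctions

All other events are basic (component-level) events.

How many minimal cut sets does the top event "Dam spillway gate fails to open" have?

Remote branch fails [OR]: union of children's cut sets → 2 cut set(s).
Hoist path lost [AND]: one cut set from each child combined → 1 × 1 = 1 cut set(s).
Control chain inoperative [AND]: one cut set from each child combined → 1 × 1 = 1 cut set(s).
Power feed down [OR]: union of children's cut sets → 3 cut set(s).
Backup hoist lost [OR]: union of children's cut sets → 7 cut set(s).
Dam spillway gate fails to open [OR]: union of children's cut sets → 10 cut set(s).
Minimal cut sets: {B limit switch stuck}; {Lower wire rope malfunctions}; {Lower position sensor fails}; {Hoist motor failed, Left local panel malfunctions, Reserve remote link is down}; {Outboard brake faulted}; {Manual crank is down}; {B power feeder lost}; {Main gearbox malfunctions}; {Inboard limit switch 2 failed}; {South wire rope 2 is inoperative}.

10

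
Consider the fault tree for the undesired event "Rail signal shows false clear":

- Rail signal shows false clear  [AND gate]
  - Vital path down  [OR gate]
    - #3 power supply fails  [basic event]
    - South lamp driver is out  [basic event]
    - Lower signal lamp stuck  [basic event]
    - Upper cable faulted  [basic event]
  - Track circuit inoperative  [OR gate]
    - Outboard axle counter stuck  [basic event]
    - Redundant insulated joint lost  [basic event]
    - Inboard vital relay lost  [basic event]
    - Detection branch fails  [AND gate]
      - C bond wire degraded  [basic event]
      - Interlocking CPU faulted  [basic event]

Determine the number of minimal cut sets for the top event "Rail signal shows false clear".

Vital path down [OR]: union of children's cut sets → 4 cut set(s).
Detection branch fails [AND]: one cut set from each child combined → 1 × 1 = 1 cut set(s).
Track circuit inoperative [OR]: union of children's cut sets → 4 cut set(s).
Rail signal shows false clear [AND]: one cut set from each child combined → 4 × 4 = 16 cut set(s).

16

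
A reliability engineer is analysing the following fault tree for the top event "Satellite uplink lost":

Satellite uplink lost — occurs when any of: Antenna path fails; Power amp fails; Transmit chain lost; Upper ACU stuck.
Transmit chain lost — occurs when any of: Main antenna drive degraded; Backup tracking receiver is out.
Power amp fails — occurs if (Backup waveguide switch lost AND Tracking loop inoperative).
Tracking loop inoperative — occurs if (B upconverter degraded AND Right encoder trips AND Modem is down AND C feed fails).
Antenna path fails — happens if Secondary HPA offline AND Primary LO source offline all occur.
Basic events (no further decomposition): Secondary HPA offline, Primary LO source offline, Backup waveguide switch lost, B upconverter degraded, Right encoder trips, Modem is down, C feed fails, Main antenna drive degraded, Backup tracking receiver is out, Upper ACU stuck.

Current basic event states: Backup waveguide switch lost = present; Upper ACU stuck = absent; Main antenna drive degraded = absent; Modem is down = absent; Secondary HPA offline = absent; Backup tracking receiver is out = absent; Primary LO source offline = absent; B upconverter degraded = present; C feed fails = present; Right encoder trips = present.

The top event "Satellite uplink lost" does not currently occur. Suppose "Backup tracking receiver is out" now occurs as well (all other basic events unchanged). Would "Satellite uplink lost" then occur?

Yes

Counterfactual: set "Backup tracking receiver is out" to occurred.
Antenna path fails [AND]: Secondary HPA offline=not, Primary LO source offline=not → not all inputs occur → does not occur.
Tracking loop inoperative [AND]: B upconverter degraded=occurs, Right encoder trips=occurs, Modem is down=not, C feed fails=occurs → not all inputs occur → does not occur.
Power amp fails [AND]: Backup waveguide switch lost=occurs, Tracking loop inoperative=not → not all inputs occur → does not occur.
Transmit chain lost [OR]: Main antenna drive degraded=not, Backup tracking receiver is out=occurs → at least one input occurs → occurs.
Satellite uplink lost [OR]: Antenna path fails=not, Power amp fails=not, Transmit chain lost=occurs, Upper ACU stuck=not → at least one input occurs → occurs.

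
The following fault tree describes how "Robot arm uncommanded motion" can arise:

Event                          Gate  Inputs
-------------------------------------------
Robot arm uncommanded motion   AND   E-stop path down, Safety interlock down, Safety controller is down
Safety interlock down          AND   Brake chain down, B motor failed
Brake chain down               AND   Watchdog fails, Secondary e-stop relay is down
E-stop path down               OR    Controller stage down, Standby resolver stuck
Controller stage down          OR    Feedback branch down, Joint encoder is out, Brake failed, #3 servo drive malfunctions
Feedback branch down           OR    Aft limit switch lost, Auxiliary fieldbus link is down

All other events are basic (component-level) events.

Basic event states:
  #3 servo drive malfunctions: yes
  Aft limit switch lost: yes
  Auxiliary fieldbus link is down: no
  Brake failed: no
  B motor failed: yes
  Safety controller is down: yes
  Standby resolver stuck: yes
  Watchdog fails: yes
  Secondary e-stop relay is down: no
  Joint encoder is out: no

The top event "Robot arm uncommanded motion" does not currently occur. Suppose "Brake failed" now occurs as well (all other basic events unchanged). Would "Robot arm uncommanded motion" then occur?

No

Counterfactual: set "Brake failed" to occurred.
Feedback branch down [OR]: Aft limit switch lost=occurs, Auxiliary fieldbus link is down=not → at least one input occurs → occurs.
Controller stage down [OR]: Feedback branch down=occurs, Joint encoder is out=not, Brake failed=occurs, #3 servo drive malfunctions=occurs → at least one input occurs → occurs.
E-stop path down [OR]: Controller stage down=occurs, Standby resolver stuck=occurs → at least one input occurs → occurs.
Brake chain down [AND]: Watchdog fails=occurs, Secondary e-stop relay is down=not → not all inputs occur → does not occur.
Safety interlock down [AND]: Brake chain down=not, B motor failed=occurs → not all inputs occur → does not occur.
Robot arm uncommanded motion [AND]: E-stop path down=occurs, Safety interlock down=not, Safety controller is down=occurs → not all inputs occur → does not occur.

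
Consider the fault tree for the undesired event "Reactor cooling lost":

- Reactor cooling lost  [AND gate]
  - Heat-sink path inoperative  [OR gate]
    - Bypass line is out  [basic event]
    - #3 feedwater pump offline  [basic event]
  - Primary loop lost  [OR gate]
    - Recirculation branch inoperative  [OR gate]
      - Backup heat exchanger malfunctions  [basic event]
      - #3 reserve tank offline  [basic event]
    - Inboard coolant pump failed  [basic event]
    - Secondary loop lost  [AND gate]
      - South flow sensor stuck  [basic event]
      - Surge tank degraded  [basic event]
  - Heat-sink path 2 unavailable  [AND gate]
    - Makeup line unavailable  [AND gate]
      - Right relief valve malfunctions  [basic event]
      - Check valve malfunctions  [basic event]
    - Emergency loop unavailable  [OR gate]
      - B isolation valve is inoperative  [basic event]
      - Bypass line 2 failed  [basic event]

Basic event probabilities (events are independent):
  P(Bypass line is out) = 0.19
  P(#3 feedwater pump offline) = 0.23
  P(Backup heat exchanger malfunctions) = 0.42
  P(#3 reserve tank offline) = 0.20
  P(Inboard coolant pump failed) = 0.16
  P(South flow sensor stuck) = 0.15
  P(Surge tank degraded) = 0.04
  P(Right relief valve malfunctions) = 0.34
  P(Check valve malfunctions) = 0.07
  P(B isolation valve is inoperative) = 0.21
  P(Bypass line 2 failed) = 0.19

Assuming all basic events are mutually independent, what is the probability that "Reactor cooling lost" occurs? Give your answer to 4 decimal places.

0.0020

P(Heat-sink path inoperative) [OR] = 1 − (1−0.19) × (1−0.23) = 0.376300
P(Recirculation branch inoperative) [OR] = 1 − (1−0.42) × (1−0.20) = 0.536000
P(Secondary loop lost) [AND] = 0.15 × 0.04 = 0.006000
P(Primary loop lost) [OR] = 1 − (1−0.536000) × (1−0.16) × (1−0.006000) = 0.612579
P(Makeup line unavailable) [AND] = 0.34 × 0.07 = 0.023800
P(Emergency loop unavailable) [OR] = 1 − (1−0.21) × (1−0.19) = 0.360100
P(Heat-sink path 2 unavailable) [AND] = 0.023800 × 0.360100 = 0.008570
P(Reactor cooling lost) [AND] = 0.376300 × 0.612579 × 0.008570 = 0.001976
Rounded to 4 decimal places: P(Reactor cooling lost) ≈ 0.0020.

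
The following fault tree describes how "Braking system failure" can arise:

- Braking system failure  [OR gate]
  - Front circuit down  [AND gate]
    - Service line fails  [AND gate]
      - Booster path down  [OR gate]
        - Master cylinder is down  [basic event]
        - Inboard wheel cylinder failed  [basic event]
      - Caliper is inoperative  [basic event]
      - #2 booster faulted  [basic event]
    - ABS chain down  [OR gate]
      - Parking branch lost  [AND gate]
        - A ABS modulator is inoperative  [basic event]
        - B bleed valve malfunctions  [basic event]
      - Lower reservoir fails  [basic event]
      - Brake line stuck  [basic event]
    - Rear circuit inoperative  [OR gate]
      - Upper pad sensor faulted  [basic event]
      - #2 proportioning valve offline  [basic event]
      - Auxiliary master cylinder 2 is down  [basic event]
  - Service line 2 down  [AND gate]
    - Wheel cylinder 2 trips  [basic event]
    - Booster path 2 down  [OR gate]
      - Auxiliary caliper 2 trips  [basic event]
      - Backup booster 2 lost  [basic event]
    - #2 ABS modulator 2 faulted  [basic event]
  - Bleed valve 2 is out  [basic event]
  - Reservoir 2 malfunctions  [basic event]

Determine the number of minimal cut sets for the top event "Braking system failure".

Booster path down [OR]: union of children's cut sets → 2 cut set(s).
Service line fails [AND]: one cut set from each child combined → 2 × 1 × 1 = 2 cut set(s).
Parking branch lost [AND]: one cut set from each child combined → 1 × 1 = 1 cut set(s).
ABS chain down [OR]: union of children's cut sets → 3 cut set(s).
Rear circuit inoperative [OR]: union of children's cut sets → 3 cut set(s).
Front circuit down [AND]: one cut set from each child combined → 2 × 3 × 3 = 18 cut set(s).
Booster path 2 down [OR]: union of children's cut sets → 2 cut set(s).
Service line 2 down [AND]: one cut set from each child combined → 1 × 2 × 1 = 2 cut set(s).
Braking system failure [OR]: union of children's cut sets → 22 cut set(s).

22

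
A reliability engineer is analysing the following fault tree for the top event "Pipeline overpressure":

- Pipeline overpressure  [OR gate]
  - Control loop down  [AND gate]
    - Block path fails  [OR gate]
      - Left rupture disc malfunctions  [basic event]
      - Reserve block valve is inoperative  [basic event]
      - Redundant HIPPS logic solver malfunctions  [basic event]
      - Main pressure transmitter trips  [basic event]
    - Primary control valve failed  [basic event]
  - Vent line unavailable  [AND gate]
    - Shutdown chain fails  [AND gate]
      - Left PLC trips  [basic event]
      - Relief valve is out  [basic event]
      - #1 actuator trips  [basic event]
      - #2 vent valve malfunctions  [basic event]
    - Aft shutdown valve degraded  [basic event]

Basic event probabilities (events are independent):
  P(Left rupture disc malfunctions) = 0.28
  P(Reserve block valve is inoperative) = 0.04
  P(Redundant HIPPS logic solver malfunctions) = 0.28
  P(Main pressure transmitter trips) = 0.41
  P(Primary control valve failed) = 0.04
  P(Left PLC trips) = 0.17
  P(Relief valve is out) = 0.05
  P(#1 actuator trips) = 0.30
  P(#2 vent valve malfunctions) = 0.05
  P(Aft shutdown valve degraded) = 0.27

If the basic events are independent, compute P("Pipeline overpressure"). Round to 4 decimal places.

0.0283

P(Block path fails) [OR] = 1 − (1−0.28) × (1−0.04) × (1−0.28) × (1−0.41) = 0.706378
P(Control loop down) [AND] = 0.706378 × 0.04 = 0.028255
P(Shutdown chain fails) [AND] = 0.17 × 0.05 × 0.30 × 0.05 = 0.000128
P(Vent line unavailable) [AND] = 0.000128 × 0.27 = 0.000035
P(Pipeline overpressure) [OR] = 1 − (1−0.028255) × (1−0.000035) = 0.028289
Rounded to 4 decimal places: P(Pipeline overpressure) ≈ 0.0283.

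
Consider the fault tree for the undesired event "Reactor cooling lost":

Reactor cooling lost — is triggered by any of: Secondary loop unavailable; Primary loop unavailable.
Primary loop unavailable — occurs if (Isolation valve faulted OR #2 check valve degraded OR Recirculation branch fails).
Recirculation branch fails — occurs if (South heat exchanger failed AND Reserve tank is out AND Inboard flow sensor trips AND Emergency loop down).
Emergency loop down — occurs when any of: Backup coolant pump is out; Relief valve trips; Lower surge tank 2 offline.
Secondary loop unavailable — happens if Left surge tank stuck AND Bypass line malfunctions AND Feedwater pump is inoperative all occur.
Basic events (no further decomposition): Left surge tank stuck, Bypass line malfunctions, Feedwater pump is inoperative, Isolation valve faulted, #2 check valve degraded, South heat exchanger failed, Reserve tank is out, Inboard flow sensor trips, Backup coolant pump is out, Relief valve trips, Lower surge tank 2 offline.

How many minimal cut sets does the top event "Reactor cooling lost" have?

Secondary loop unavailable [AND]: one cut set from each child combined → 1 × 1 × 1 = 1 cut set(s).
Emergency loop down [OR]: union of children's cut sets → 3 cut set(s).
Recirculation branch fails [AND]: one cut set from each child combined → 1 × 1 × 1 × 3 = 3 cut set(s).
Primary loop unavailable [OR]: union of children's cut sets → 5 cut set(s).
Reactor cooling lost [OR]: union of children's cut sets → 6 cut set(s).
Minimal cut sets: {Bypass line malfunctions, Feedwater pump is inoperative, Left surge tank stuck}; {Isolation valve faulted}; {#2 check valve degraded}; {Backup coolant pump is out, Inboard flow sensor trips, Reserve tank is out, South heat exchanger failed}; {Inboard flow sensor trips, Relief valve trips, Reserve tank is out, South heat exchanger failed}; {Inboard flow sensor trips, Lower surge tank 2 offline, Reserve tank is out, South heat exchanger failed}.

6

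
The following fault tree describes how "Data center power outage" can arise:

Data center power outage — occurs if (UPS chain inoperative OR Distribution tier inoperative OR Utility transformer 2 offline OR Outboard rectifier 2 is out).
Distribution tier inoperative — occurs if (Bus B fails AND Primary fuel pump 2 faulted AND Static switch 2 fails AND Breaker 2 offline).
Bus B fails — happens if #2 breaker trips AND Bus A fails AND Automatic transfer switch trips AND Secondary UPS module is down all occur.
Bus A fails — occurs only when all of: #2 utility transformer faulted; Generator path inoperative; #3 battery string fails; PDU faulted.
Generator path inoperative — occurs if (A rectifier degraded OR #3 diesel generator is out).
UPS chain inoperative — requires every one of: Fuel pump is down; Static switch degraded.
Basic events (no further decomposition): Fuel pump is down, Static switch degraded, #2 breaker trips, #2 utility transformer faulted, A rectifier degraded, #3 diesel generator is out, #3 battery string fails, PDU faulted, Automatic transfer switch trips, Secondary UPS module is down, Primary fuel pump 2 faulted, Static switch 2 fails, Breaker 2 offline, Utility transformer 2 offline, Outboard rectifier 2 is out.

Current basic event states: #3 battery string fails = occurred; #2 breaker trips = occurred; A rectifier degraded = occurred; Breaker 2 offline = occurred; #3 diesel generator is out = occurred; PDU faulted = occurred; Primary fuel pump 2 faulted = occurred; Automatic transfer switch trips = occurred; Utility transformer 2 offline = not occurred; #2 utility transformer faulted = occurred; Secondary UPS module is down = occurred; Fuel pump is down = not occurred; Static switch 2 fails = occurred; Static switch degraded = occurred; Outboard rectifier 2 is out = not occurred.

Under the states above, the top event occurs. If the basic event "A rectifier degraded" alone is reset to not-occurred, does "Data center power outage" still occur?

Yes

Counterfactual: set "A rectifier degraded" to not occurred.
UPS chain inoperative [AND]: Fuel pump is down=not, Static switch degraded=occurs → not all inputs occur → does not occur.
Generator path inoperative [OR]: A rectifier degraded=not, #3 diesel generator is out=occurs → at least one input occurs → occurs.
Bus A fails [AND]: #2 utility transformer faulted=occurs, Generator path inoperative=occurs, #3 battery string fails=occurs, PDU faulted=occurs → all inputs occur → occurs.
Bus B fails [AND]: #2 breaker trips=occurs, Bus A fails=occurs, Automatic transfer switch trips=occurs, Secondary UPS module is down=occurs → all inputs occur → occurs.
Distribution tier inoperative [AND]: Bus B fails=occurs, Primary fuel pump 2 faulted=occurs, Static switch 2 fails=occurs, Breaker 2 offline=occurs → all inputs occur → occurs.
Data center power outage [OR]: UPS chain inoperative=not, Distribution tier inoperative=occurs, Utility transformer 2 offline=not, Outboard rectifier 2 is out=not → at least one input occurs → occurs.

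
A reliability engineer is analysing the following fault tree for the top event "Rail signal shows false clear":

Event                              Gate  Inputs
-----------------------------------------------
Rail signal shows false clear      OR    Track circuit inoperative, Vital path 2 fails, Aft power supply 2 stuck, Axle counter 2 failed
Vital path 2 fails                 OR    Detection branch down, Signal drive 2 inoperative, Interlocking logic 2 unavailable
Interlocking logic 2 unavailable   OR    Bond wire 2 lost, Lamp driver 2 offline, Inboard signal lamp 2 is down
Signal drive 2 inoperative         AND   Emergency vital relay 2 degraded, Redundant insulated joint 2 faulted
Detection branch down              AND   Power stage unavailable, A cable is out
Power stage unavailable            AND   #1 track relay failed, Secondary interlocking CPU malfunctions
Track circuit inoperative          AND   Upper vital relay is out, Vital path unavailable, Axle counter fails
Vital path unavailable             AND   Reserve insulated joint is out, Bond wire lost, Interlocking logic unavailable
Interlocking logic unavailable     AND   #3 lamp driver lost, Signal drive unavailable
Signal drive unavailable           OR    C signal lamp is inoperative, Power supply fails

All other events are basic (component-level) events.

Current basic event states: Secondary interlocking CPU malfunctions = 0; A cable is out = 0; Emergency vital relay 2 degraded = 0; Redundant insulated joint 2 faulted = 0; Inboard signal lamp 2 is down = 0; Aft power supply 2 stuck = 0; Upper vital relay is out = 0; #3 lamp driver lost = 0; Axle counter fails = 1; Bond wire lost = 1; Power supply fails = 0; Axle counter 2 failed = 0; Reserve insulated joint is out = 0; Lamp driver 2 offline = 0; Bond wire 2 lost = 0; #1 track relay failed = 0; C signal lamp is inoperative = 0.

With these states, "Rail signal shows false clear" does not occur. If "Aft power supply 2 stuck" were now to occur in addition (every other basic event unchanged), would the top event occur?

Counterfactual: set "Aft power supply 2 stuck" to occurred.
Signal drive unavailable [OR]: C signal lamp is inoperative=not, Power supply fails=not → no input occurs → does not occur.
Interlocking logic unavailable [AND]: #3 lamp driver lost=not, Signal drive unavailable=not → not all inputs occur → does not occur.
Vital path unavailable [AND]: Reserve insulated joint is out=not, Bond wire lost=occurs, Interlocking logic unavailable=not → not all inputs occur → does not occur.
Track circuit inoperative [AND]: Upper vital relay is out=not, Vital path unavailable=not, Axle counter fails=occurs → not all inputs occur → does not occur.
Power stage unavailable [AND]: #1 track relay failed=not, Secondary interlocking CPU malfunctions=not → not all inputs occur → does not occur.
Detection branch down [AND]: Power stage unavailable=not, A cable is out=not → not all inputs occur → does not occur.
Signal drive 2 inoperative [AND]: Emergency vital relay 2 degraded=not, Redundant insulated joint 2 faulted=not → not all inputs occur → does not occur.
Interlocking logic 2 unavailable [OR]: Bond wire 2 lost=not, Lamp driver 2 offline=not, Inboard signal lamp 2 is down=not → no input occurs → does not occur.
Vital path 2 fails [OR]: Detection branch down=not, Signal drive 2 inoperative=not, Interlocking logic 2 unavailable=not → no input occurs → does not occur.
Rail signal shows false clear [OR]: Track circuit inoperative=not, Vital path 2 fails=not, Aft power supply 2 stuck=occurs, Axle counter 2 failed=not → at least one input occurs → occurs.

Yes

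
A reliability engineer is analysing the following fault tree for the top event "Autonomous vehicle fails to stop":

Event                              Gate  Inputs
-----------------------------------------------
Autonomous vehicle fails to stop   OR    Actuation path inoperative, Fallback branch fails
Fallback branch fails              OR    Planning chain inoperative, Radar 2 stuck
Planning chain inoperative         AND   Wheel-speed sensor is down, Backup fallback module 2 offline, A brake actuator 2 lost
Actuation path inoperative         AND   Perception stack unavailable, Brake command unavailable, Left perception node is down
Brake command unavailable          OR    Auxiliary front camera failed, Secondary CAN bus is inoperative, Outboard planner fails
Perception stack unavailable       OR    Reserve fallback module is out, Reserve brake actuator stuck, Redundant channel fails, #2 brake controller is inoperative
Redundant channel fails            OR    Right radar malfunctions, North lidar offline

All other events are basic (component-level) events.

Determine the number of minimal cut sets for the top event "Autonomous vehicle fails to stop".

Redundant channel fails [OR]: union of children's cut sets → 2 cut set(s).
Perception stack unavailable [OR]: union of children's cut sets → 5 cut set(s).
Brake command unavailable [OR]: union of children's cut sets → 3 cut set(s).
Actuation path inoperative [AND]: one cut set from each child combined → 5 × 3 × 1 = 15 cut set(s).
Planning chain inoperative [AND]: one cut set from each child combined → 1 × 1 × 1 = 1 cut set(s).
Fallback branch fails [OR]: union of children's cut sets → 2 cut set(s).
Autonomous vehicle fails to stop [OR]: union of children's cut sets → 17 cut set(s).

17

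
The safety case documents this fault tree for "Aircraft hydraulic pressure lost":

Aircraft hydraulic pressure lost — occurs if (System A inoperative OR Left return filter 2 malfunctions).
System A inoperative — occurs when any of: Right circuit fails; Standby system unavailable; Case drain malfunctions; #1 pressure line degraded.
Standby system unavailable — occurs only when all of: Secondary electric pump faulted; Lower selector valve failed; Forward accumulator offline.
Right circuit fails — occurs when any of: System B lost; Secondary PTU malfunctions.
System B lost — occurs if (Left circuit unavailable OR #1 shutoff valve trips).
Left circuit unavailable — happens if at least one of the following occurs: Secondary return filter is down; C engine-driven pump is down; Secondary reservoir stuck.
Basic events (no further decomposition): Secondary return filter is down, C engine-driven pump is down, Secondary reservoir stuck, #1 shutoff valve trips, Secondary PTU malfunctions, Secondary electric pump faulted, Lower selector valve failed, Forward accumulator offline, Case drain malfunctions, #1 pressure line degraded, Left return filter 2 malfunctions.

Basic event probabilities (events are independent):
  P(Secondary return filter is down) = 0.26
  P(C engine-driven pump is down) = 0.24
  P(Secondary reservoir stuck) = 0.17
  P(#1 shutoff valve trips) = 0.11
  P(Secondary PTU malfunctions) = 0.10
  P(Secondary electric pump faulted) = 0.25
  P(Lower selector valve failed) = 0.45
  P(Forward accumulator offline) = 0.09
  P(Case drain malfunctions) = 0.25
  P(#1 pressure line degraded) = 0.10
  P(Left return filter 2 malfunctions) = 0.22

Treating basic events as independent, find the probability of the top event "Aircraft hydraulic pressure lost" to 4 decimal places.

0.8051

P(Left circuit unavailable) [OR] = 1 − (1−0.26) × (1−0.24) × (1−0.17) = 0.533208
P(System B lost) [OR] = 1 − (1−0.533208) × (1−0.11) = 0.584555
P(Right circuit fails) [OR] = 1 − (1−0.584555) × (1−0.10) = 0.626100
P(Standby system unavailable) [AND] = 0.25 × 0.45 × 0.09 = 0.010125
P(System A inoperative) [OR] = 1 − (1−0.626100) × (1−0.010125) × (1−0.25) × (1−0.10) = 0.750173
P(Aircraft hydraulic pressure lost) [OR] = 1 − (1−0.750173) × (1−0.22) = 0.805135
Rounded to 4 decimal places: P(Aircraft hydraulic pressure lost) ≈ 0.8051.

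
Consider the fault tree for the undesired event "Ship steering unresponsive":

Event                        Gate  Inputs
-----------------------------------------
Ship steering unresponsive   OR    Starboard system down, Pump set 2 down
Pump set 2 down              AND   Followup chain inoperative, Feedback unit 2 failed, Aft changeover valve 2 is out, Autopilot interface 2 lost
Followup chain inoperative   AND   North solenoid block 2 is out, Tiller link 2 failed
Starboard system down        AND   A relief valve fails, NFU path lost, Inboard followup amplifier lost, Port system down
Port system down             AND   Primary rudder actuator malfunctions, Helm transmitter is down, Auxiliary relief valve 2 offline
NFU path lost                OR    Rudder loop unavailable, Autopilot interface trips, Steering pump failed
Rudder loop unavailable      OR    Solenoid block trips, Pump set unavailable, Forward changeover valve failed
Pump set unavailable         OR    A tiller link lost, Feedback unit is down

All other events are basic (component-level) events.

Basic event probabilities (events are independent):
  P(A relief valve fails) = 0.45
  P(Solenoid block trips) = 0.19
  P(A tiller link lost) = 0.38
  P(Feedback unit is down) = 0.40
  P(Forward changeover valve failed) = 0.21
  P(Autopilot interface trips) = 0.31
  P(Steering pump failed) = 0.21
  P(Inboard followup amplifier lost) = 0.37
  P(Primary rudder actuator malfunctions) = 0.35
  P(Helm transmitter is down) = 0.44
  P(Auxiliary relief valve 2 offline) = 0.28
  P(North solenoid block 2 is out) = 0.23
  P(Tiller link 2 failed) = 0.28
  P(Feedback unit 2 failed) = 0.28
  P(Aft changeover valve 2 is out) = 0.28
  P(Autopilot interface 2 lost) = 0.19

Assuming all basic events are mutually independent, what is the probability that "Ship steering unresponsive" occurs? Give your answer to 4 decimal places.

P(Pump set unavailable) [OR] = 1 − (1−0.38) × (1−0.40) = 0.628000
P(Rudder loop unavailable) [OR] = 1 − (1−0.19) × (1−0.628000) × (1−0.21) = 0.761957
P(NFU path lost) [OR] = 1 − (1−0.761957) × (1−0.31) × (1−0.21) = 0.870243
P(Port system down) [AND] = 0.35 × 0.44 × 0.28 = 0.043120
P(Starboard system down) [AND] = 0.45 × 0.870243 × 0.37 × 0.043120 = 0.006248
P(Followup chain inoperative) [AND] = 0.23 × 0.28 = 0.064400
P(Pump set 2 down) [AND] = 0.064400 × 0.28 × 0.28 × 0.19 = 0.000959
P(Ship steering unresponsive) [OR] = 1 − (1−0.006248) × (1−0.000959) = 0.007201
Rounded to 4 decimal places: P(Ship steering unresponsive) ≈ 0.0072.

0.0072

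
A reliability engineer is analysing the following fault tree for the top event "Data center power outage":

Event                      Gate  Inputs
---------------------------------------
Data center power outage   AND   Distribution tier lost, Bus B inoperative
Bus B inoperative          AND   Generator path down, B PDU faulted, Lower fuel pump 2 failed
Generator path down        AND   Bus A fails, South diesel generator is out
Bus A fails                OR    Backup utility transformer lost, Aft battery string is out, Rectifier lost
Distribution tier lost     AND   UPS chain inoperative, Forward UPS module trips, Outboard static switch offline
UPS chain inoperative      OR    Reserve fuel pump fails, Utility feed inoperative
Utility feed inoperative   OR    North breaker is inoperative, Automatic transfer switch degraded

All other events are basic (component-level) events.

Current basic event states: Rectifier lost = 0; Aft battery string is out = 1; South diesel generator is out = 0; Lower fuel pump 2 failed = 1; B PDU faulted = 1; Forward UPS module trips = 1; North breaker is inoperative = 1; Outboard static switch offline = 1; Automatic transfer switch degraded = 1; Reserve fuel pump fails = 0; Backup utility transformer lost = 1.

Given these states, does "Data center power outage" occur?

Utility feed inoperative [OR]: North breaker is inoperative=occurs, Automatic transfer switch degraded=occurs → at least one input occurs → occurs.
UPS chain inoperative [OR]: Reserve fuel pump fails=not, Utility feed inoperative=occurs → at least one input occurs → occurs.
Distribution tier lost [AND]: UPS chain inoperative=occurs, Forward UPS module trips=occurs, Outboard static switch offline=occurs → all inputs occur → occurs.
Bus A fails [OR]: Backup utility transformer lost=occurs, Aft battery string is out=occurs, Rectifier lost=not → at least one input occurs → occurs.
Generator path down [AND]: Bus A fails=occurs, South diesel generator is out=not → not all inputs occur → does not occur.
Bus B inoperative [AND]: Generator path down=not, B PDU faulted=occurs, Lower fuel pump 2 failed=occurs → not all inputs occur → does not occur.
Data center power outage [AND]: Distribution tier lost=occurs, Bus B inoperative=not → not all inputs occur → does not occur.

No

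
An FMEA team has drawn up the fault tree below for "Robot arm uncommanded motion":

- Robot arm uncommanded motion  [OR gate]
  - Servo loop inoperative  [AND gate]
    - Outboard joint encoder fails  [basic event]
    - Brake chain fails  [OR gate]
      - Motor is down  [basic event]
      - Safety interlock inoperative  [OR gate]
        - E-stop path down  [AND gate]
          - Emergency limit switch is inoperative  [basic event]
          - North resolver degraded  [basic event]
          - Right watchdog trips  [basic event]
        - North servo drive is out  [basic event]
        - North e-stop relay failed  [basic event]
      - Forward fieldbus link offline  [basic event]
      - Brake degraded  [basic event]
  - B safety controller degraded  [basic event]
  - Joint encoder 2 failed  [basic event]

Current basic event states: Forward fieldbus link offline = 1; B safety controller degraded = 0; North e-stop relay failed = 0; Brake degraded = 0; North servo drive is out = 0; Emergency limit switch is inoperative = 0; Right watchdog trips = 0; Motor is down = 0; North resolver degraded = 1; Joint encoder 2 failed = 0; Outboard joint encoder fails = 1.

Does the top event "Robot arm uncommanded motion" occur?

E-stop path down [AND]: Emergency limit switch is inoperative=not, North resolver degraded=occurs, Right watchdog trips=not → not all inputs occur → does not occur.
Safety interlock inoperative [OR]: E-stop path down=not, North servo drive is out=not, North e-stop relay failed=not → no input occurs → does not occur.
Brake chain fails [OR]: Motor is down=not, Safety interlock inoperative=not, Forward fieldbus link offline=occurs, Brake degraded=not → at least one input occurs → occurs.
Servo loop inoperative [AND]: Outboard joint encoder fails=occurs, Brake chain fails=occurs → all inputs occur → occurs.
Robot arm uncommanded motion [OR]: Servo loop inoperative=occurs, B safety controller degraded=not, Joint encoder 2 failed=not → at least one input occurs → occurs.

Yes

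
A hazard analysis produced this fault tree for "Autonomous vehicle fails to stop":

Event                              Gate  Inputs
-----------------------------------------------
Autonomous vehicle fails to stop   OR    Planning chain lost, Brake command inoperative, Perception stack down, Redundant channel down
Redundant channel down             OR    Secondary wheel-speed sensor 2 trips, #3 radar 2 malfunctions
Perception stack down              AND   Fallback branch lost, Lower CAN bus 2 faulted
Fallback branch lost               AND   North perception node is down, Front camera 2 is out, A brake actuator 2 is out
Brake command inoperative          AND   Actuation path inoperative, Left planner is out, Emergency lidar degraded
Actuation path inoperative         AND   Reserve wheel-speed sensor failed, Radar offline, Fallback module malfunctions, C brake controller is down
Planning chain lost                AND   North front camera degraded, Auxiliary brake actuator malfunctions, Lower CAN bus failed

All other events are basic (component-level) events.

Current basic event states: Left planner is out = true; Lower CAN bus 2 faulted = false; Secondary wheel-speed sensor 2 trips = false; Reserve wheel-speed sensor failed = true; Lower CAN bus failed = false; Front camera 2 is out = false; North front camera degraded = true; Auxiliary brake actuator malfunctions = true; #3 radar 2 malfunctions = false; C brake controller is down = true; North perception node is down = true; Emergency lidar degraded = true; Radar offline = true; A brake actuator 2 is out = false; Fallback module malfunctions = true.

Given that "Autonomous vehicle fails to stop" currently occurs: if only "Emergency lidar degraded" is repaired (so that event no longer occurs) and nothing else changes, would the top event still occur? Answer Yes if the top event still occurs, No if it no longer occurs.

No

Counterfactual: set "Emergency lidar degraded" to not occurred.
Planning chain lost [AND]: North front camera degraded=occurs, Auxiliary brake actuator malfunctions=occurs, Lower CAN bus failed=not → not all inputs occur → does not occur.
Actuation path inoperative [AND]: Reserve wheel-speed sensor failed=occurs, Radar offline=occurs, Fallback module malfunctions=occurs, C brake controller is down=occurs → all inputs occur → occurs.
Brake command inoperative [AND]: Actuation path inoperative=occurs, Left planner is out=occurs, Emergency lidar degraded=not → not all inputs occur → does not occur.
Fallback branch lost [AND]: North perception node is down=occurs, Front camera 2 is out=not, A brake actuator 2 is out=not → not all inputs occur → does not occur.
Perception stack down [AND]: Fallback branch lost=not, Lower CAN bus 2 faulted=not → not all inputs occur → does not occur.
Redundant channel down [OR]: Secondary wheel-speed sensor 2 trips=not, #3 radar 2 malfunctions=not → no input occurs → does not occur.
Autonomous vehicle fails to stop [OR]: Planning chain lost=not, Brake command inoperative=not, Perception stack down=not, Redundant channel down=not → no input occurs → does not occur.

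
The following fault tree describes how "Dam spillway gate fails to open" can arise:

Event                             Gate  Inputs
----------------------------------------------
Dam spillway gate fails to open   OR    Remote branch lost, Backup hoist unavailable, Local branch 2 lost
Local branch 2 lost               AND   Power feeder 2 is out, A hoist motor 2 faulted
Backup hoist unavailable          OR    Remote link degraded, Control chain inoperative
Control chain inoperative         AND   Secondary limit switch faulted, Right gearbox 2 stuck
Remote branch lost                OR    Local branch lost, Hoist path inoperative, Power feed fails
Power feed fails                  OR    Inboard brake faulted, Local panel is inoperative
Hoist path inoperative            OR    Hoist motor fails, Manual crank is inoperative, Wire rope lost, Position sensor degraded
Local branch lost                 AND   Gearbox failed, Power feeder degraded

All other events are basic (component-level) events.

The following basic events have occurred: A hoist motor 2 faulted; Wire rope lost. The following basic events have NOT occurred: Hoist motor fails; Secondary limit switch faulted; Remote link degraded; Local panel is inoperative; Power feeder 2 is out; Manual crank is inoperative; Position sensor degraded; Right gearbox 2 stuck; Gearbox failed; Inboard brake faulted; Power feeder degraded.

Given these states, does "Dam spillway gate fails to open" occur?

Yes

Local branch lost [AND]: Gearbox failed=not, Power feeder degraded=not → not all inputs occur → does not occur.
Hoist path inoperative [OR]: Hoist motor fails=not, Manual crank is inoperative=not, Wire rope lost=occurs, Position sensor degraded=not → at least one input occurs → occurs.
Power feed fails [OR]: Inboard brake faulted=not, Local panel is inoperative=not → no input occurs → does not occur.
Remote branch lost [OR]: Local branch lost=not, Hoist path inoperative=occurs, Power feed fails=not → at least one input occurs → occurs.
Control chain inoperative [AND]: Secondary limit switch faulted=not, Right gearbox 2 stuck=not → not all inputs occur → does not occur.
Backup hoist unavailable [OR]: Remote link degraded=not, Control chain inoperative=not → no input occurs → does not occur.
Local branch 2 lost [AND]: Power feeder 2 is out=not, A hoist motor 2 faulted=occurs → not all inputs occur → does not occur.
Dam spillway gate fails to open [OR]: Remote branch lost=occurs, Backup hoist unavailable=not, Local branch 2 lost=not → at least one input occurs → occurs.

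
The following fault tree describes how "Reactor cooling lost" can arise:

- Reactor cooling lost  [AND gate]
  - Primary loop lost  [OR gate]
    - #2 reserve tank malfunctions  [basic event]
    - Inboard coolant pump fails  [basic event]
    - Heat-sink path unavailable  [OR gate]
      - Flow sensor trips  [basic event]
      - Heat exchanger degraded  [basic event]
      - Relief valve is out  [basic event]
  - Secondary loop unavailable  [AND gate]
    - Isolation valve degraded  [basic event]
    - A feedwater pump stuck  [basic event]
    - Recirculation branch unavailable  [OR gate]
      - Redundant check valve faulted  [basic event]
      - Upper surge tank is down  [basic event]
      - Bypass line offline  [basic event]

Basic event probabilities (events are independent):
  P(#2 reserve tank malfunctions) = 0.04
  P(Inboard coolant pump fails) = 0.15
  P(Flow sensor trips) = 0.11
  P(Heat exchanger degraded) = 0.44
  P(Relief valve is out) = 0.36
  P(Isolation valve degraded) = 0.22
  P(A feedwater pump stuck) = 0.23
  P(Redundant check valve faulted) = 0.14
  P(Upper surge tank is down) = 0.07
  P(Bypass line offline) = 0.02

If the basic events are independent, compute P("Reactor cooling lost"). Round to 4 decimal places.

0.0081

P(Heat-sink path unavailable) [OR] = 1 − (1−0.11) × (1−0.44) × (1−0.36) = 0.681024
P(Primary loop lost) [OR] = 1 − (1−0.04) × (1−0.15) × (1−0.681024) = 0.739716
P(Recirculation branch unavailable) [OR] = 1 − (1−0.14) × (1−0.07) × (1−0.02) = 0.216196
P(Secondary loop unavailable) [AND] = 0.22 × 0.23 × 0.216196 = 0.010940
P(Reactor cooling lost) [AND] = 0.739716 × 0.010940 = 0.008092
Rounded to 4 decimal places: P(Reactor cooling lost) ≈ 0.0081.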